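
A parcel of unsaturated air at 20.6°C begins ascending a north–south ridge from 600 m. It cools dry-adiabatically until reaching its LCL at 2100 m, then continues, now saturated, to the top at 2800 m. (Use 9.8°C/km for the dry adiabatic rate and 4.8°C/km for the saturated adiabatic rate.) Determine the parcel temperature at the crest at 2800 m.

600–2100 m, dry: Δz = 1.5 km ⇒ ΔT = -14.7°C; T = 5.9°C
2100–2800 m, saturated: Δz = 0.7 km ⇒ ΔT = -3.36°C; T = 2.54°C

2.54°C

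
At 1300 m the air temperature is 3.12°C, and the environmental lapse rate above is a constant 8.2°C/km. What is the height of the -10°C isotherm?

2900 m

Height above start = (3.12 − (-10)) / 8.2 = 1.6 km
Altitude = 1300 m + 1600 m = 2900 m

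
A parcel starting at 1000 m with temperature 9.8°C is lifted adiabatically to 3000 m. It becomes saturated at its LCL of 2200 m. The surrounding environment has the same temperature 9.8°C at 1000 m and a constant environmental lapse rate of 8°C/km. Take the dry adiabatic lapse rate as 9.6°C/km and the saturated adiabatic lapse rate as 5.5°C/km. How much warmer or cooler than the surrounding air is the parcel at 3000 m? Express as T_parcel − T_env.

Parcel:
  1000–2200 m, dry: Δz = 1.2 km ⇒ ΔT = -11.52°C; T = -1.72°C
  2200–3000 m, saturated: Δz = 0.8 km ⇒ ΔT = -4.4°C; T = -6.12°C
Environment:
  1000–3000 m, environment: Δz = 2 km ⇒ ΔT = -16°C; T = -6.2°C
T_parcel − T_env = -6.12 − (-6.2) = +0.08°C

+0.08°C (parcel warmer than environment)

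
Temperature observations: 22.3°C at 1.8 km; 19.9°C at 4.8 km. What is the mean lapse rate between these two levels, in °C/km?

0.8°C/km

Γ = −ΔT/Δz = (22.3 − 19.9) / (4800 − 1800) m
  = 2.4°C / 3 km = 0.8°C/km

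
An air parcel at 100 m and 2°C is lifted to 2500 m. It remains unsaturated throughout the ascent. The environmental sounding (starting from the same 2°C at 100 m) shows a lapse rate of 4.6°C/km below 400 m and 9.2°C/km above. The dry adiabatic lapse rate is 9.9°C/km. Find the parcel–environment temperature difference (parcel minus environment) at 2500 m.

-3.06°C (parcel cooler than environment)

Parcel:
  Dry to 2500 m: -9.9 × 2.4 km = -23.76°C, so T = -21.76°C.
Environment:
  Environment, lower layer to 400 m: -4.6 × 0.3 km = -1.38°C, so T = 0.62°C.
  Environment, upper layer to 2500 m: -9.2 × 2.1 km = -19.32°C, so T = -18.7°C.
T_parcel − T_env = -21.76 − (-18.7) = -3.06°C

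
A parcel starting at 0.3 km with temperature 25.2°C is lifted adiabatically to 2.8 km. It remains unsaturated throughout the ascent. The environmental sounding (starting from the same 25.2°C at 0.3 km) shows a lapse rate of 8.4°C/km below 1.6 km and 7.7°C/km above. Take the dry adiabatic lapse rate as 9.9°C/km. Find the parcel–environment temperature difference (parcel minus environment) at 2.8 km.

Parcel:
  From 300 m to 2800 m (dry): cools by 9.9 × 2.5 = 24.75°C, giving 0.45°C.
Environment:
  From 300 m to 1600 m (environment, lower layer): cools by 8.4 × 1.3 = 10.92°C, giving 14.28°C.
  From 1600 m to 2800 m (environment, upper layer): cools by 7.7 × 1.2 = 9.24°C, giving 5.04°C.
T_parcel − T_env = 0.45 − 5.04 = -4.59°C

-4.59°C (parcel cooler than environment)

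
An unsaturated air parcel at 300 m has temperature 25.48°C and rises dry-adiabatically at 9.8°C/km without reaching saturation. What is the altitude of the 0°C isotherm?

2900 m

Height above start = (25.48 − 0) / 9.8 = 2.6 km
Altitude = 300 m + 2600 m = 2900 m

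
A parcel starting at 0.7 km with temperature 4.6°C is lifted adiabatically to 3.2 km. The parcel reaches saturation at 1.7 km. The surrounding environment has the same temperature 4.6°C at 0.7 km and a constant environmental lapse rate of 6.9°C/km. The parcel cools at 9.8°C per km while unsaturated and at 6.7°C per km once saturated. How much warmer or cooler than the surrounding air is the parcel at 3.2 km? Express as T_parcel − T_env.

-2.6°C (parcel cooler than environment)

Parcel:
  Dry to 1700 m: -9.8 × 1 km = -9.8°C, so T = -5.2°C.
  Saturated to 3200 m: -6.7 × 1.5 km = -10.05°C, so T = -15.25°C.
Environment:
  Environment to 3200 m: -6.9 × 2.5 km = -17.25°C, so T = -12.65°C.
T_parcel − T_env = -15.25 − (-12.65) = -2.6°C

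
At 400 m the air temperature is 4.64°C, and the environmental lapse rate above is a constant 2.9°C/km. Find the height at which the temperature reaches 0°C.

2000 m

Height above start = (4.64 − 0) / 2.9 = 1.6 km
Altitude = 400 m + 1600 m = 2000 m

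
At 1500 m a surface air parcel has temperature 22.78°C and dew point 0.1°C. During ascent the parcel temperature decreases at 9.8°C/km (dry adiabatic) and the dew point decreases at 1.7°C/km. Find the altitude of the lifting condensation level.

T and T_d converge at 9.8 − 1.7 = 8.1°C per km
Height above start = (22.78 − 0.1) / 8.1 = 2.8 km
LCL altitude = 1500 m + 2800 m = 4300 m

4300 m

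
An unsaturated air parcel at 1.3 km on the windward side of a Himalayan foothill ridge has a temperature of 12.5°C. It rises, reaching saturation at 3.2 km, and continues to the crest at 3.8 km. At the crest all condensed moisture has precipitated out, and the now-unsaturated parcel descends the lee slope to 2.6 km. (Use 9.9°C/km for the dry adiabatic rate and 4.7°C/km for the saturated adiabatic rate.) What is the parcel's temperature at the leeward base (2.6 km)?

2.75°C

From 1300 m to 3200 m (dry): cools by 9.9 × 1.9 = 18.81°C, giving -6.31°C.
From 3200 m to 3800 m (saturated): cools by 4.7 × 0.6 = 2.82°C, giving -9.13°C.
From 3800 m to 2600 m (dry descent): warms by 9.9 × 1.2 = 11.88°C, giving 2.75°C.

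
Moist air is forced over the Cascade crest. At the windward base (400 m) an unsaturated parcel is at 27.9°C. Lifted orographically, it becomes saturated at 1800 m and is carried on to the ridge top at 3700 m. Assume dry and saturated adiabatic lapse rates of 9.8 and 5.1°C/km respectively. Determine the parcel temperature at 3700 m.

From 400 m to 1800 m (dry): cools by 9.8 × 1.4 = 13.72°C, giving 14.18°C.
From 1800 m to 3700 m (saturated): cools by 5.1 × 1.9 = 9.69°C, giving 4.49°C.

4.49°C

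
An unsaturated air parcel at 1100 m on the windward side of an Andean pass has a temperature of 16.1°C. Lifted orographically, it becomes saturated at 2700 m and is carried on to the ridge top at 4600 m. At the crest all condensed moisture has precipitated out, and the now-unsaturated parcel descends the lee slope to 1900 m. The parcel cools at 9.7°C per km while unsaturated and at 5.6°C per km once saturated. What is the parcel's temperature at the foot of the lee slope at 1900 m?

1100 → 2700 m (dry, 9.7°C/km): ΔT = -9.7 × 1.6 = -15.52°C → T = 0.58°C
2700 → 4600 m (saturated, 5.6°C/km): ΔT = -5.6 × 1.9 = -10.64°C → T = -10.06°C
4600 → 1900 m (dry descent, 9.7°C/km): ΔT = +9.7 × 2.7 = +26.19°C → T = 16.13°C

16.13°C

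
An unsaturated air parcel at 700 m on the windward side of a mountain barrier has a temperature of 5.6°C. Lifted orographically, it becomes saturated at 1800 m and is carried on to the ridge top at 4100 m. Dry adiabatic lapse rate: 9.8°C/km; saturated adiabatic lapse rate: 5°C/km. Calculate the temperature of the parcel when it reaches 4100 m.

-16.68°C

Dry to 1800 m: -9.8 × 1.1 km = -10.78°C, so T = -5.18°C.
Saturated to 4100 m: -5 × 2.3 km = -11.5°C, so T = -16.68°C.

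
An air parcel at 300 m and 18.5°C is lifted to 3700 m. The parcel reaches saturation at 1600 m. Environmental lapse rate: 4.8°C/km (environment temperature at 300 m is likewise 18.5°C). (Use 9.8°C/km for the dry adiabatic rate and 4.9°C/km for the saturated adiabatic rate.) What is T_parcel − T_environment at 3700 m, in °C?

-6.71°C (parcel cooler than environment)

Parcel:
  300 → 1600 m (dry, 9.8°C/km): ΔT = -9.8 × 1.3 = -12.74°C → T = 5.76°C
  1600 → 3700 m (saturated, 4.9°C/km): ΔT = -4.9 × 2.1 = -10.29°C → T = -4.53°C
Environment:
  300 → 3700 m (environment, 4.8°C/km): ΔT = -4.8 × 3.4 = -16.32°C → T = 2.18°C
T_parcel − T_env = -4.53 − 2.18 = -6.71°C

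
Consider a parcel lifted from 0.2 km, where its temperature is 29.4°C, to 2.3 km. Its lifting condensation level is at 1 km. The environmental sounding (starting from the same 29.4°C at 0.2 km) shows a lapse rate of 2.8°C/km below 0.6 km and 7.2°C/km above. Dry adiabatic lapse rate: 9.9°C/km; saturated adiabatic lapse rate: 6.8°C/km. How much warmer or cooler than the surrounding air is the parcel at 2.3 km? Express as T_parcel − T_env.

Parcel:
  200–1000 m, dry: Δz = 0.8 km ⇒ ΔT = -7.92°C; T = 21.48°C
  1000–2300 m, saturated: Δz = 1.3 km ⇒ ΔT = -8.84°C; T = 12.64°C
Environment:
  200–600 m, environment, lower layer: Δz = 0.4 km ⇒ ΔT = -1.12°C; T = 28.28°C
  600–2300 m, environment, upper layer: Δz = 1.7 km ⇒ ΔT = -12.24°C; T = 16.04°C
T_parcel − T_env = 12.64 − 16.04 = -3.4°C

-3.4°C (parcel cooler than environment)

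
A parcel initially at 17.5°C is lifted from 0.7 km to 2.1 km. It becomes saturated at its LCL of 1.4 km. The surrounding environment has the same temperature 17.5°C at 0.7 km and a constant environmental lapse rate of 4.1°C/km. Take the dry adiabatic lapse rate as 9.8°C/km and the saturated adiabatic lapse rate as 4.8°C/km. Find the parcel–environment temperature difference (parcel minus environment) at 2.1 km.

-4.48°C (parcel cooler than environment)

Parcel:
  700 → 1400 m (dry, 9.8°C/km): ΔT = -9.8 × 0.7 = -6.86°C → T = 10.64°C
  1400 → 2100 m (saturated, 4.8°C/km): ΔT = -4.8 × 0.7 = -3.36°C → T = 7.28°C
Environment:
  700 → 2100 m (environment, 4.1°C/km): ΔT = -4.1 × 1.4 = -5.74°C → T = 11.76°C
T_parcel − T_env = 7.28 − 11.76 = -4.48°C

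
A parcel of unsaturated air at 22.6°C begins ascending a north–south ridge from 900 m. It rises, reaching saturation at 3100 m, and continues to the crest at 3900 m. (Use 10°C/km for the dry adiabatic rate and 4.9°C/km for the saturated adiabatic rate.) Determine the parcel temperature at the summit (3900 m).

900 → 3100 m (dry, 10°C/km): ΔT = -10 × 2.2 = -22°C → T = 0.6°C
3100 → 3900 m (saturated, 4.9°C/km): ΔT = -4.9 × 0.8 = -3.92°C → T = -3.32°C

-3.32°C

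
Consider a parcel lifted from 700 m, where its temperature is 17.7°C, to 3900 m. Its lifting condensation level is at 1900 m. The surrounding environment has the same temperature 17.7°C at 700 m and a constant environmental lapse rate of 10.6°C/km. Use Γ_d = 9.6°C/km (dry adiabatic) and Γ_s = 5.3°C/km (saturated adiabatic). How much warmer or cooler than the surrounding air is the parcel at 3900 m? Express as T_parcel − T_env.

Parcel:
  700–1900 m, dry: Δz = 1.2 km ⇒ ΔT = -11.52°C; T = 6.18°C
  1900–3900 m, saturated: Δz = 2 km ⇒ ΔT = -10.6°C; T = -4.42°C
Environment:
  700–3900 m, environment: Δz = 3.2 km ⇒ ΔT = -33.92°C; T = -16.22°C
T_parcel − T_env = -4.42 − (-16.22) = +11.8°C

+11.8°C (parcel warmer than environment)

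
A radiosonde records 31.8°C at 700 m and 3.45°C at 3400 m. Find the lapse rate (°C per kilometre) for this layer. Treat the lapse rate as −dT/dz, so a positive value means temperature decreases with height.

Γ = −ΔT/Δz = (31.8 − 3.45) / (3400 − 700) m
  = 28.35°C / 2.7 km = 10.5°C/km

10.5°C/km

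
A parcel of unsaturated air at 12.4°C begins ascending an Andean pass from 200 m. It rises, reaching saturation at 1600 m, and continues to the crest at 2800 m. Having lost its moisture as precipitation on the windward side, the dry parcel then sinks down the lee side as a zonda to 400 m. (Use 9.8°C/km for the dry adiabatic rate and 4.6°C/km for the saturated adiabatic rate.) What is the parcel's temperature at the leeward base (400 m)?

16.68°C

From 200 m to 1600 m (dry): cools by 9.8 × 1.4 = 13.72°C, giving -1.32°C.
From 1600 m to 2800 m (saturated): cools by 4.6 × 1.2 = 5.52°C, giving -6.84°C.
From 2800 m to 400 m (dry descent): warms by 9.8 × 2.4 = 23.52°C, giving 16.68°C.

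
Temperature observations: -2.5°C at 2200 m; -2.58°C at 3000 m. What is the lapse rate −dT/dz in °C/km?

Γ = −ΔT/Δz = (-2.5 − (-2.58)) / (3000 − 2200) m
  = 0.08°C / 0.8 km = 0.1°C/km

0.1°C/km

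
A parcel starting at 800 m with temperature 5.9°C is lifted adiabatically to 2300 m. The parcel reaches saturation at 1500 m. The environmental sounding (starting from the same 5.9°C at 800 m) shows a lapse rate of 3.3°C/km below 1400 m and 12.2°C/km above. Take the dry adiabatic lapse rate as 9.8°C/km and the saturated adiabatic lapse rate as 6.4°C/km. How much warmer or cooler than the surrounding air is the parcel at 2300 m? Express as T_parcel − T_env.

+0.98°C (parcel warmer than environment)

Parcel:
  800–1500 m, dry: Δz = 0.7 km ⇒ ΔT = -6.86°C; T = -0.96°C
  1500–2300 m, saturated: Δz = 0.8 km ⇒ ΔT = -5.12°C; T = -6.08°C
Environment:
  800–1400 m, environment, lower layer: Δz = 0.6 km ⇒ ΔT = -1.98°C; T = 3.92°C
  1400–2300 m, environment, upper layer: Δz = 0.9 km ⇒ ΔT = -10.98°C; T = -7.06°C
T_parcel − T_env = -6.08 − (-7.06) = +0.98°C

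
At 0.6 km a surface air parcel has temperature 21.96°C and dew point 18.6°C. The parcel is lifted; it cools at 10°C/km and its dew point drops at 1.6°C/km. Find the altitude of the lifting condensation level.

T and T_d converge at 10 − 1.6 = 8.4°C per km
Height above start = (21.96 − 18.6) / 8.4 = 0.4 km
LCL altitude = 600 m + 400 m = 1000 m

1 km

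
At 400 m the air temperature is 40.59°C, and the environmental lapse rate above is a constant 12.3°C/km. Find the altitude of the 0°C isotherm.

Height above start = (40.59 − 0) / 12.3 = 3.3 km
Altitude = 400 m + 3300 m = 3700 m

3700 m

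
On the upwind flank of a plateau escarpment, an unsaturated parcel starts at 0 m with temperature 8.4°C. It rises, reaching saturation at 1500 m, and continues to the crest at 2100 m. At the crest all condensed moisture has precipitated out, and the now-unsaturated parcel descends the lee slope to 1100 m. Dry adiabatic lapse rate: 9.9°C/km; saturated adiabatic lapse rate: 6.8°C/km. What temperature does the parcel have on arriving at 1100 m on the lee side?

-0.63°C

0 → 1500 m (dry, 9.9°C/km): ΔT = -9.9 × 1.5 = -14.85°C → T = -6.45°C
1500 → 2100 m (saturated, 6.8°C/km): ΔT = -6.8 × 0.6 = -4.08°C → T = -10.53°C
2100 → 1100 m (dry descent, 9.9°C/km): ΔT = +9.9 × 1 = +9.9°C → T = -0.63°C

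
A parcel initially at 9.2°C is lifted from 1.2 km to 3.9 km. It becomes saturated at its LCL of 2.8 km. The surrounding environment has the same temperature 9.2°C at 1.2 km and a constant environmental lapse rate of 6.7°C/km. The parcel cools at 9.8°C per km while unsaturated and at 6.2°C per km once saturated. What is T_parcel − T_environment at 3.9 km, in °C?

Parcel:
  Dry to 2800 m: -9.8 × 1.6 km = -15.68°C, so T = -6.48°C.
  Saturated to 3900 m: -6.2 × 1.1 km = -6.82°C, so T = -13.3°C.
Environment:
  Environment to 3900 m: -6.7 × 2.7 km = -18.09°C, so T = -8.89°C.
T_parcel − T_env = -13.3 − (-8.89) = -4.41°C

-4.41°C (parcel cooler than environment)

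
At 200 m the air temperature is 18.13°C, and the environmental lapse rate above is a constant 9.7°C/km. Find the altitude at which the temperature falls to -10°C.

3100 m

Height above start = (18.13 − (-10)) / 9.7 = 2.9 km
Altitude = 200 m + 2900 m = 3100 m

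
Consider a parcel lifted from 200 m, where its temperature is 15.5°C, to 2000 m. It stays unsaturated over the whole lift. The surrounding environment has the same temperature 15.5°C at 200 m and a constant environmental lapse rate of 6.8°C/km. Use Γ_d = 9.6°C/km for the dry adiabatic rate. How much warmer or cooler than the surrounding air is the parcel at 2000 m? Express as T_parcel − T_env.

-5.04°C (parcel cooler than environment)

Parcel:
  Dry to 2000 m: -9.6 × 1.8 km = -17.28°C, so T = -1.78°C.
Environment:
  Environment to 2000 m: -6.8 × 1.8 km = -12.24°C, so T = 3.26°C.
T_parcel − T_env = -1.78 − 3.26 = -5.04°C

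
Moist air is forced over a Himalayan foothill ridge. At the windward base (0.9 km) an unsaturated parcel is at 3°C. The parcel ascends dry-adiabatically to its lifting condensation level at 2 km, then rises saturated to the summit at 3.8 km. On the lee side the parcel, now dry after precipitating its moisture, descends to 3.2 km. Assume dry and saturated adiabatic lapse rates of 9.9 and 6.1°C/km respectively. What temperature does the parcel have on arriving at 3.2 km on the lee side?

From 900 m to 2000 m (dry): cools by 9.9 × 1.1 = 10.89°C, giving -7.89°C.
From 2000 m to 3800 m (saturated): cools by 6.1 × 1.8 = 10.98°C, giving -18.87°C.
From 3800 m to 3200 m (dry descent): warms by 9.9 × 0.6 = 5.94°C, giving -12.93°C.

-12.93°C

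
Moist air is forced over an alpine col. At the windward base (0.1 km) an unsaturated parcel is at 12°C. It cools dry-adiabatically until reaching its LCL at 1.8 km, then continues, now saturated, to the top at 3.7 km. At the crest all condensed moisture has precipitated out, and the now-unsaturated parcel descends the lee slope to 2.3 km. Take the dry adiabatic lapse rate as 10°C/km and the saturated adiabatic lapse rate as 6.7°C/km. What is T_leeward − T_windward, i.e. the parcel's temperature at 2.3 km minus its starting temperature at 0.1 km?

100–1800 m, dry: Δz = 1.7 km ⇒ ΔT = -17°C; T = -5°C
1800–3700 m, saturated: Δz = 1.9 km ⇒ ΔT = -12.73°C; T = -17.73°C
3700–2300 m, dry descent: Δz = 1.4 km ⇒ ΔT = +14°C; T = -3.73°C
Net change vs windward start: -3.73 − 12 = -15.73°C

-15.73°C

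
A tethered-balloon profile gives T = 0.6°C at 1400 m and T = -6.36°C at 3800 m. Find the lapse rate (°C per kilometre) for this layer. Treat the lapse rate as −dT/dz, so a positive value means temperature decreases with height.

2.9°C/km

Γ = −ΔT/Δz = (0.6 − (-6.36)) / (3800 − 1400) m
  = 6.96°C / 2.4 km = 2.9°C/km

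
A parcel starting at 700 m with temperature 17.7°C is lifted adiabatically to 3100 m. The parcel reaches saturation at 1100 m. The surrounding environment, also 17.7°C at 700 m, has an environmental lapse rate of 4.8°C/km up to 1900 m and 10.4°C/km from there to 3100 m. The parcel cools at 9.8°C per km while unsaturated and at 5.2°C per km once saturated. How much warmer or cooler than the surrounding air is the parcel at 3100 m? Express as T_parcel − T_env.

+3.92°C (parcel warmer than environment)

Parcel:
  700–1100 m, dry: Δz = 0.4 km ⇒ ΔT = -3.92°C; T = 13.78°C
  1100–3100 m, saturated: Δz = 2 km ⇒ ΔT = -10.4°C; T = 3.38°C
Environment:
  700–1900 m, environment, lower layer: Δz = 1.2 km ⇒ ΔT = -5.76°C; T = 11.94°C
  1900–3100 m, environment, upper layer: Δz = 1.2 km ⇒ ΔT = -12.48°C; T = -0.54°C
T_parcel − T_env = 3.38 − (-0.54) = +3.92°C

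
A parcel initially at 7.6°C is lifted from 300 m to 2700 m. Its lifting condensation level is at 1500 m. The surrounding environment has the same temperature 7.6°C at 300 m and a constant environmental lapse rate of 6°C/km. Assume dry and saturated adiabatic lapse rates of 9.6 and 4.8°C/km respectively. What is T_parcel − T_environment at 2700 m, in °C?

-2.88°C (parcel cooler than environment)

Parcel:
  From 300 m to 1500 m (dry): cools by 9.6 × 1.2 = 11.52°C, giving -3.92°C.
  From 1500 m to 2700 m (saturated): cools by 4.8 × 1.2 = 5.76°C, giving -9.68°C.
Environment:
  From 300 m to 2700 m (environment): cools by 6 × 2.4 = 14.4°C, giving -6.8°C.
T_parcel − T_env = -9.68 − (-6.8) = -2.88°C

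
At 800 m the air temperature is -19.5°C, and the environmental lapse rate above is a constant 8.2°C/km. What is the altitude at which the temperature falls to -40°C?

3300 m

Height above start = (-19.5 − (-40)) / 8.2 = 2.5 km
Altitude = 800 m + 2500 m = 3300 m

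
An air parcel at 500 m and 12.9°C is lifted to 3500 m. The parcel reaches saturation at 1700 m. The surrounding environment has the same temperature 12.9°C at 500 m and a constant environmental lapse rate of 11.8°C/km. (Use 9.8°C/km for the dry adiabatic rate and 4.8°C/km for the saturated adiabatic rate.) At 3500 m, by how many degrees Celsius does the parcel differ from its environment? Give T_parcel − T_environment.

+15°C (parcel warmer than environment)

Parcel:
  From 500 m to 1700 m (dry): cools by 9.8 × 1.2 = 11.76°C, giving 1.14°C.
  From 1700 m to 3500 m (saturated): cools by 4.8 × 1.8 = 8.64°C, giving -7.5°C.
Environment:
  From 500 m to 3500 m (environment): cools by 11.8 × 3 = 35.4°C, giving -22.5°C.
T_parcel − T_env = -7.5 − (-22.5) = +15°C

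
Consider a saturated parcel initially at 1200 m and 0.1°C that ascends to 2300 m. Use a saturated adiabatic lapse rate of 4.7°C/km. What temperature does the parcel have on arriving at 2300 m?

-5.07°C

From 1200 m to 2300 m (saturated adiabatic): cools by 4.7 × 1.1 = 5.17°C, giving -5.07°C.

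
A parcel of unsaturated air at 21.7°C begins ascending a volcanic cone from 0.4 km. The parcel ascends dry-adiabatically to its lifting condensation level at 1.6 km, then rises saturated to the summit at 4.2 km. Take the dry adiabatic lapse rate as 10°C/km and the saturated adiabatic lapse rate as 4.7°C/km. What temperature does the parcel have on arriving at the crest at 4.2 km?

From 400 m to 1600 m (dry): cools by 10 × 1.2 = 12°C, giving 9.7°C.
From 1600 m to 4200 m (saturated): cools by 4.7 × 2.6 = 12.22°C, giving -2.52°C.

-2.52°C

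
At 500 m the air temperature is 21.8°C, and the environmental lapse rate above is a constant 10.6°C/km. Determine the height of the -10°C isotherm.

3500 m

Height above start = (21.8 − (-10)) / 10.6 = 3 km
Altitude = 500 m + 3000 m = 3500 m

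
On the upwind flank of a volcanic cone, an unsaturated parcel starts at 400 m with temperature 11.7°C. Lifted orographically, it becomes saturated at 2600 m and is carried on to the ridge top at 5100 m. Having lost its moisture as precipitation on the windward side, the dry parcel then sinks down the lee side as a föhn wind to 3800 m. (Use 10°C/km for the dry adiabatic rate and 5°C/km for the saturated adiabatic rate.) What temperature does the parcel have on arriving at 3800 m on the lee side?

-9.8°C

Dry to 2600 m: -10 × 2.2 km = -22°C, so T = -10.3°C.
Saturated to 5100 m: -5 × 2.5 km = -12.5°C, so T = -22.8°C.
Dry descent to 3800 m: +10 × 1.3 km = +13°C, so T = -9.8°C.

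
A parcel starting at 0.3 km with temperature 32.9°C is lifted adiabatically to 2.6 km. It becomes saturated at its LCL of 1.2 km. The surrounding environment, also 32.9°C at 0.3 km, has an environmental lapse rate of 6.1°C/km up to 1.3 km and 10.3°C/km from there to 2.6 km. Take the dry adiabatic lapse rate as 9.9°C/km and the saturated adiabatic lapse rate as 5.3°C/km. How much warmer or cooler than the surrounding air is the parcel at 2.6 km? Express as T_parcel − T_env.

+3.16°C (parcel warmer than environment)

Parcel:
  300–1200 m, dry: Δz = 0.9 km ⇒ ΔT = -8.91°C; T = 23.99°C
  1200–2600 m, saturated: Δz = 1.4 km ⇒ ΔT = -7.42°C; T = 16.57°C
Environment:
  300–1300 m, environment, lower layer: Δz = 1 km ⇒ ΔT = -6.1°C; T = 26.8°C
  1300–2600 m, environment, upper layer: Δz = 1.3 km ⇒ ΔT = -13.39°C; T = 13.41°C
T_parcel − T_env = 16.57 − 13.41 = +3.16°C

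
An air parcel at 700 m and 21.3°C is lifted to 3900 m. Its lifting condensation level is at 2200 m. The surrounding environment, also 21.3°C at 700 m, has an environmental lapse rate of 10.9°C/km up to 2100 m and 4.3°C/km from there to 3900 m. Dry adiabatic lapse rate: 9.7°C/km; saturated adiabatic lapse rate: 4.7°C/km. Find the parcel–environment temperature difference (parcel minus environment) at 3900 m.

Parcel:
  From 700 m to 2200 m (dry): cools by 9.7 × 1.5 = 14.55°C, giving 6.75°C.
  From 2200 m to 3900 m (saturated): cools by 4.7 × 1.7 = 7.99°C, giving -1.24°C.
Environment:
  From 700 m to 2100 m (environment, lower layer): cools by 10.9 × 1.4 = 15.26°C, giving 6.04°C.
  From 2100 m to 3900 m (environment, upper layer): cools by 4.3 × 1.8 = 7.74°C, giving -1.7°C.
T_parcel − T_env = -1.24 − (-1.7) = +0.46°C

+0.46°C (parcel warmer than environment)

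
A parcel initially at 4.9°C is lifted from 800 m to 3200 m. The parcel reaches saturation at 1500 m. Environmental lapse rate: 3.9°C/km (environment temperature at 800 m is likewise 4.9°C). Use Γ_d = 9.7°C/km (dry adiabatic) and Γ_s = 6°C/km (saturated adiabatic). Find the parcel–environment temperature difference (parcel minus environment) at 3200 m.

Parcel:
  800 → 1500 m (dry, 9.7°C/km): ΔT = -9.7 × 0.7 = -6.79°C → T = -1.89°C
  1500 → 3200 m (saturated, 6°C/km): ΔT = -6 × 1.7 = -10.2°C → T = -12.09°C
Environment:
  800 → 3200 m (environment, 3.9°C/km): ΔT = -3.9 × 2.4 = -9.36°C → T = -4.46°C
T_parcel − T_env = -12.09 − (-4.46) = -7.63°C

-7.63°C (parcel cooler than environment)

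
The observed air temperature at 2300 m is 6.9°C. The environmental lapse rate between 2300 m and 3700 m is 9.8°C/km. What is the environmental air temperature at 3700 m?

-6.82°C

From 2300 m to 3700 m (environmental): cools by 9.8 × 1.4 = 13.72°C, giving -6.82°C.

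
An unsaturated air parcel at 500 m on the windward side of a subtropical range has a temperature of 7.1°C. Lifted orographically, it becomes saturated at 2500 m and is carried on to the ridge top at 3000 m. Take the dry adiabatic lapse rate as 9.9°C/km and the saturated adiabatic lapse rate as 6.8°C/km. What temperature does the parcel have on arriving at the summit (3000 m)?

500 → 2500 m (dry, 9.9°C/km): ΔT = -9.9 × 2 = -19.8°C → T = -12.7°C
2500 → 3000 m (saturated, 6.8°C/km): ΔT = -6.8 × 0.5 = -3.4°C → T = -16.1°C

-16.1°C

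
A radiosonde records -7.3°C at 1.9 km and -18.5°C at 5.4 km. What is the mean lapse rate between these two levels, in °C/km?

3.2°C/km

Γ = −ΔT/Δz = (-7.3 − (-18.5)) / (5400 − 1900) m
  = 11.2°C / 3.5 km = 3.2°C/km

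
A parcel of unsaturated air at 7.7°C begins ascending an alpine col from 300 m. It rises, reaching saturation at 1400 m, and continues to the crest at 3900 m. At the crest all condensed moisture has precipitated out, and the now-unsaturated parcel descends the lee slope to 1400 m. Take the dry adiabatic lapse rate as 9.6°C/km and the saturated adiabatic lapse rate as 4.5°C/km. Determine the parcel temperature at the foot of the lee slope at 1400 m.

From 300 m to 1400 m (dry): cools by 9.6 × 1.1 = 10.56°C, giving -2.86°C.
From 1400 m to 3900 m (saturated): cools by 4.5 × 2.5 = 11.25°C, giving -14.11°C.
From 3900 m to 1400 m (dry descent): warms by 9.6 × 2.5 = 24°C, giving 9.89°C.

9.89°C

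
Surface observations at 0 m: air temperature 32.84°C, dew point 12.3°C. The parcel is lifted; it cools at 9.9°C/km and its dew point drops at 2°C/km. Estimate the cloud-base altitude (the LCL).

T and T_d converge at 9.9 − 2 = 7.9°C per km
Height above start = (32.84 − 12.3) / 7.9 = 2.6 km
LCL altitude = 0 m + 2600 m = 2600 m

2600 m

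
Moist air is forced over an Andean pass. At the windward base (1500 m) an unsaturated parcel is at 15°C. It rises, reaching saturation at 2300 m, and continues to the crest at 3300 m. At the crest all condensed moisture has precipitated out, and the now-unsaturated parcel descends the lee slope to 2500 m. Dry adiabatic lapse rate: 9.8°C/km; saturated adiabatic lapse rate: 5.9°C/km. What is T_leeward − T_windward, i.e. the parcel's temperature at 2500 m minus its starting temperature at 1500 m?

Dry to 2300 m: -9.8 × 0.8 km = -7.84°C, so T = 7.16°C.
Saturated to 3300 m: -5.9 × 1 km = -5.9°C, so T = 1.26°C.
Dry descent to 2500 m: +9.8 × 0.8 km = +7.84°C, so T = 9.1°C.
Net change vs windward start: 9.1 − 15 = -5.9°C

-5.9°C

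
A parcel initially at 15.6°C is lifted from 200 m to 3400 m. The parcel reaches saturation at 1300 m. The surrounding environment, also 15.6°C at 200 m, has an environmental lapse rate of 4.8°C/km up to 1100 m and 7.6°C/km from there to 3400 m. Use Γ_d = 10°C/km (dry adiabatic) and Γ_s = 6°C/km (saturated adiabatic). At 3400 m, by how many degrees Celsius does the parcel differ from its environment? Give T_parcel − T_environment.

-1.8°C (parcel cooler than environment)

Parcel:
  Dry to 1300 m: -10 × 1.1 km = -11°C, so T = 4.6°C.
  Saturated to 3400 m: -6 × 2.1 km = -12.6°C, so T = -8°C.
Environment:
  Environment, lower layer to 1100 m: -4.8 × 0.9 km = -4.32°C, so T = 11.28°C.
  Environment, upper layer to 3400 m: -7.6 × 2.3 km = -17.48°C, so T = -6.2°C.
T_parcel − T_env = -8 − (-6.2) = -1.8°C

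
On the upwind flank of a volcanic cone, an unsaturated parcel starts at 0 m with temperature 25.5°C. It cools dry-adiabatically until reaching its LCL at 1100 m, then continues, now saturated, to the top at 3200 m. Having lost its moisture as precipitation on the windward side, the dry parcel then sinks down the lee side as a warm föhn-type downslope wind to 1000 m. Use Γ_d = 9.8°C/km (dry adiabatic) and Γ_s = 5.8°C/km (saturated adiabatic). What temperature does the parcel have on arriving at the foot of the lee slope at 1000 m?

24.1°C

Dry to 1100 m: -9.8 × 1.1 km = -10.78°C, so T = 14.72°C.
Saturated to 3200 m: -5.8 × 2.1 km = -12.18°C, so T = 2.54°C.
Dry descent to 1000 m: +9.8 × 2.2 km = +21.56°C, so T = 24.1°C.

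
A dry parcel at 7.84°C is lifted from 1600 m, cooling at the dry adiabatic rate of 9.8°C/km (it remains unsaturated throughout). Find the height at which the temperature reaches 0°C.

Height above start = (7.84 − 0) / 9.8 = 0.8 km
Altitude = 1600 m + 800 m = 2400 m

2400 m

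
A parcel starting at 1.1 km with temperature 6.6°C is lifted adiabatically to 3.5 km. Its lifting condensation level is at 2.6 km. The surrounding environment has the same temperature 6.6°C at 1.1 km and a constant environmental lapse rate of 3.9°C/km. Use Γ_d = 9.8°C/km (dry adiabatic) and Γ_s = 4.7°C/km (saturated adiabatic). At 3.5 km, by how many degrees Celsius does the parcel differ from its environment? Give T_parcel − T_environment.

Parcel:
  1100 → 2600 m (dry, 9.8°C/km): ΔT = -9.8 × 1.5 = -14.7°C → T = -8.1°C
  2600 → 3500 m (saturated, 4.7°C/km): ΔT = -4.7 × 0.9 = -4.23°C → T = -12.33°C
Environment:
  1100 → 3500 m (environment, 3.9°C/km): ΔT = -3.9 × 2.4 = -9.36°C → T = -2.76°C
T_parcel − T_env = -12.33 − (-2.76) = -9.57°C

-9.57°C (parcel cooler than environment)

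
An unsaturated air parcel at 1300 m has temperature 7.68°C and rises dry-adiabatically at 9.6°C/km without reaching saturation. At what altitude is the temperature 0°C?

2100 m

Height above start = (7.68 − 0) / 9.6 = 0.8 km
Altitude = 1300 m + 800 m = 2100 m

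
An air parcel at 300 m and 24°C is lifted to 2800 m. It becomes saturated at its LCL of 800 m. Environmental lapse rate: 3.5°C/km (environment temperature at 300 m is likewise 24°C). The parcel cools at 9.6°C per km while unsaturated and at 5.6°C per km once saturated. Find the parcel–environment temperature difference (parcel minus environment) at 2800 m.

Parcel:
  From 300 m to 800 m (dry): cools by 9.6 × 0.5 = 4.8°C, giving 19.2°C.
  From 800 m to 2800 m (saturated): cools by 5.6 × 2 = 11.2°C, giving 8°C.
Environment:
  From 300 m to 2800 m (environment): cools by 3.5 × 2.5 = 8.75°C, giving 15.25°C.
T_parcel − T_env = 8 − 15.25 = -7.25°C

-7.25°C (parcel cooler than environment)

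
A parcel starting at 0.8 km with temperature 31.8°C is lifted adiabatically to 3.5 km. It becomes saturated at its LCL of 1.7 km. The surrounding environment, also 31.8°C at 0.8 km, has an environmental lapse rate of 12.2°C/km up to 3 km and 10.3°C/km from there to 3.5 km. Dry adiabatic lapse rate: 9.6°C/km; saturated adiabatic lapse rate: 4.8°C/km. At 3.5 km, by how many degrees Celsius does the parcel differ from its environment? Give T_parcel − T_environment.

Parcel:
  800–1700 m, dry: Δz = 0.9 km ⇒ ΔT = -8.64°C; T = 23.16°C
  1700–3500 m, saturated: Δz = 1.8 km ⇒ ΔT = -8.64°C; T = 14.52°C
Environment:
  800–3000 m, environment, lower layer: Δz = 2.2 km ⇒ ΔT = -26.84°C; T = 4.96°C
  3000–3500 m, environment, upper layer: Δz = 0.5 km ⇒ ΔT = -5.15°C; T = -0.19°C
T_parcel − T_env = 14.52 − (-0.19) = +14.71°C

+14.71°C (parcel warmer than environment)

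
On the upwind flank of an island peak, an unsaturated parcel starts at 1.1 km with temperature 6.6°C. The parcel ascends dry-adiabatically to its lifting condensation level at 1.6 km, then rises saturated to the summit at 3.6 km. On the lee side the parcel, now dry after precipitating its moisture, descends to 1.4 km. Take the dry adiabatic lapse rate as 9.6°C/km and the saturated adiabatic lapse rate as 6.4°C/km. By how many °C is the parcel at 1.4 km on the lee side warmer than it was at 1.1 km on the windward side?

1100 → 1600 m (dry, 9.6°C/km): ΔT = -9.6 × 0.5 = -4.8°C → T = 1.8°C
1600 → 3600 m (saturated, 6.4°C/km): ΔT = -6.4 × 2 = -12.8°C → T = -11°C
3600 → 1400 m (dry descent, 9.6°C/km): ΔT = +9.6 × 2.2 = +21.12°C → T = 10.12°C
Net change vs windward start: 10.12 − 6.6 = +3.52°C

+3.52°C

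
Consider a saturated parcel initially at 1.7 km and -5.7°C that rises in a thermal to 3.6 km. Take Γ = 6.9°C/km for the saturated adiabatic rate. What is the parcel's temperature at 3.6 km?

-18.81°C

1700–3600 m, saturated adiabatic: Δz = 1.9 km ⇒ ΔT = -13.11°C; T = -18.81°C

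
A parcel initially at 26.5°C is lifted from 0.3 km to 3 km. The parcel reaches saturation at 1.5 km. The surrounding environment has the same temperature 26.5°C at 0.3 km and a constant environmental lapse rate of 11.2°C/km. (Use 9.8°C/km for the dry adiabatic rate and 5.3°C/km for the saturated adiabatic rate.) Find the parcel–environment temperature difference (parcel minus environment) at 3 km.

+10.53°C (parcel warmer than environment)

Parcel:
  300–1500 m, dry: Δz = 1.2 km ⇒ ΔT = -11.76°C; T = 14.74°C
  1500–3000 m, saturated: Δz = 1.5 km ⇒ ΔT = -7.95°C; T = 6.79°C
Environment:
  300–3000 m, environment: Δz = 2.7 km ⇒ ΔT = -30.24°C; T = -3.74°C
T_parcel − T_env = 6.79 − (-3.74) = +10.53°C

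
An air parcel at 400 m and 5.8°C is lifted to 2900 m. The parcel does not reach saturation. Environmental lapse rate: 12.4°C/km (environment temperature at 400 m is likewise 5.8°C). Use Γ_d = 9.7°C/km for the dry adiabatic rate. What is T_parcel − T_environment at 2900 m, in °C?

Parcel:
  From 400 m to 2900 m (dry): cools by 9.7 × 2.5 = 24.25°C, giving -18.45°C.
Environment:
  From 400 m to 2900 m (environment): cools by 12.4 × 2.5 = 31°C, giving -25.2°C.
T_parcel − T_env = -18.45 − (-25.2) = +6.75°C

+6.75°C (parcel warmer than environment)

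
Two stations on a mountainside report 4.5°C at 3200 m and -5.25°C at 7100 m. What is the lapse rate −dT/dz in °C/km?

2.5°C/km

Γ = −ΔT/Δz = (4.5 − (-5.25)) / (7100 − 3200) m
  = 9.75°C / 3.9 km = 2.5°C/km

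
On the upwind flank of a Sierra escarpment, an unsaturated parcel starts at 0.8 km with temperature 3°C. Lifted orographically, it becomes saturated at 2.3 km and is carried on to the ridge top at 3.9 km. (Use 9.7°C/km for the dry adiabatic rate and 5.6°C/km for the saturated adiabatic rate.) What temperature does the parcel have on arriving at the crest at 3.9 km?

-20.51°C

From 800 m to 2300 m (dry): cools by 9.7 × 1.5 = 14.55°C, giving -11.55°C.
From 2300 m to 3900 m (saturated): cools by 5.6 × 1.6 = 8.96°C, giving -20.51°C.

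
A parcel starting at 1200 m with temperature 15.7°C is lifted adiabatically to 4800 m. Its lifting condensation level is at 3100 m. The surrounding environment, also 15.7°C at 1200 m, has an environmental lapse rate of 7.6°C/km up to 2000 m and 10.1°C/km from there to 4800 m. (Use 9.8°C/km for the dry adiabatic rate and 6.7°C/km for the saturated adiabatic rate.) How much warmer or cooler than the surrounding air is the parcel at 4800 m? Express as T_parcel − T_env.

+4.35°C (parcel warmer than environment)

Parcel:
  1200 → 3100 m (dry, 9.8°C/km): ΔT = -9.8 × 1.9 = -18.62°C → T = -2.92°C
  3100 → 4800 m (saturated, 6.7°C/km): ΔT = -6.7 × 1.7 = -11.39°C → T = -14.31°C
Environment:
  1200 → 2000 m (environment, lower layer, 7.6°C/km): ΔT = -7.6 × 0.8 = -6.08°C → T = 9.62°C
  2000 → 4800 m (environment, upper layer, 10.1°C/km): ΔT = -10.1 × 2.8 = -28.28°C → T = -18.66°C
T_parcel − T_env = -14.31 − (-18.66) = +4.35°C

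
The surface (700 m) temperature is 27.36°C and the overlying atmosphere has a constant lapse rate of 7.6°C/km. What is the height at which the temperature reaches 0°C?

Height above start = (27.36 − 0) / 7.6 = 3.6 km
Altitude = 700 m + 3600 m = 4300 m

4300 m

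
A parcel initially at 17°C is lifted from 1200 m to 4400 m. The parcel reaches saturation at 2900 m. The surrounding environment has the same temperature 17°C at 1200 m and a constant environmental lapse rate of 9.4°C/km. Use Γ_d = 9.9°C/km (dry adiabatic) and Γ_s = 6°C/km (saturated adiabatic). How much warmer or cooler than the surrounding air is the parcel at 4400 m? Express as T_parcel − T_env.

+4.25°C (parcel warmer than environment)

Parcel:
  1200 → 2900 m (dry, 9.9°C/km): ΔT = -9.9 × 1.7 = -16.83°C → T = 0.17°C
  2900 → 4400 m (saturated, 6°C/km): ΔT = -6 × 1.5 = -9°C → T = -8.83°C
Environment:
  1200 → 4400 m (environment, 9.4°C/km): ΔT = -9.4 × 3.2 = -30.08°C → T = -13.08°C
T_parcel − T_env = -8.83 − (-13.08) = +4.25°C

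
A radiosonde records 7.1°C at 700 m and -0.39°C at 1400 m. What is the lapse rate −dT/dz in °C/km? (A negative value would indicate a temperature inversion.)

10.7°C/km

Γ = −ΔT/Δz = (7.1 − (-0.39)) / (1400 − 700) m
  = 7.49°C / 0.7 km = 10.7°C/km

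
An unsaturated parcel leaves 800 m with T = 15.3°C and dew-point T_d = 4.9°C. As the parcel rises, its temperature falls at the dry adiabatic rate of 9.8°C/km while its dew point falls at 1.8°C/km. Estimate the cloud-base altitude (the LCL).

T and T_d converge at 9.8 − 1.8 = 8°C per km
Height above start = (15.3 − 4.9) / 8 = 1.3 km
LCL altitude = 800 m + 1300 m = 2100 m

2100 m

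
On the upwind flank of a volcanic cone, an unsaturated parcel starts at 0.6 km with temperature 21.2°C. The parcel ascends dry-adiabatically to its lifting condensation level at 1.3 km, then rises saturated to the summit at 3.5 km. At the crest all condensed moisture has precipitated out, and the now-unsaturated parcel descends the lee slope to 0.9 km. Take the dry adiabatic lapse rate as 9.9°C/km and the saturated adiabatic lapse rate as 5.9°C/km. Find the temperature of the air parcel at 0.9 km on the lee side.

600 → 1300 m (dry, 9.9°C/km): ΔT = -9.9 × 0.7 = -6.93°C → T = 14.27°C
1300 → 3500 m (saturated, 5.9°C/km): ΔT = -5.9 × 2.2 = -12.98°C → T = 1.29°C
3500 → 900 m (dry descent, 9.9°C/km): ΔT = +9.9 × 2.6 = +25.74°C → T = 27.03°C

27.03°C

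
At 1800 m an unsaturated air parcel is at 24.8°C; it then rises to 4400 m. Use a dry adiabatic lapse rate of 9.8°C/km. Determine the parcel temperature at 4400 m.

-0.68°C

From 1800 m to 4400 m (dry adiabatic): cools by 9.8 × 2.6 = 25.48°C, giving -0.68°C.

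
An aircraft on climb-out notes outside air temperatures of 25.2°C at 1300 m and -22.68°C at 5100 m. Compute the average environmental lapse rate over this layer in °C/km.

12.6°C/km

Γ = −ΔT/Δz = (25.2 − (-22.68)) / (5100 − 1300) m
  = 47.88°C / 3.8 km = 12.6°C/km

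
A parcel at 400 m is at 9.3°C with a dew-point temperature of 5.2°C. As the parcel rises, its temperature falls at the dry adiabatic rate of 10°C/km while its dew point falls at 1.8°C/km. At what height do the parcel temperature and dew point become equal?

900 m

T and T_d converge at 10 − 1.8 = 8.2°C per km
Height above start = (9.3 − 5.2) / 8.2 = 0.5 km
LCL altitude = 400 m + 500 m = 900 m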